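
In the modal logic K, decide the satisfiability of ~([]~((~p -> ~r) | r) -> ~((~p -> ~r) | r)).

1. ~([]~((~p -> ~r) | r) -> ~((~p -> ~r) | r)), w0
2. []~((~p -> ~r) | r), w0   [~->-rule on 1]
3. (~p -> ~r) | r, w0   [~->-rule on 1]
4. r, w0   [|-rule on 3 (branches; this branch)]

Satisfiable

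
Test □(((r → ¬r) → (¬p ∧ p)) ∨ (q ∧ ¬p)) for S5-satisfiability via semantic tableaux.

1. □(((r → ¬r) → (¬p ∧ p)) ∨ (q ∧ ¬p)), u
2. ((r → ¬r) → (¬p ∧ p)) ∨ (q ∧ ¬p), u
3. q ∧ ¬p, u
4. q, u
5. ¬p, u
Accessibility: uRu

Yes, satisfiable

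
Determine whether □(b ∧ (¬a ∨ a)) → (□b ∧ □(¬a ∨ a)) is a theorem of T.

Yes, valid

Tableau for the negation ¬(□(b ∧ (¬a ∨ a)) → (□b ∧ □(¬a ∨ a))):
1. ¬(□(b ∧ (¬a ∨ a)) → (□b ∧ □(¬a ∨ a))), 0
2. □(b ∧ (¬a ∨ a)), 0
3. ¬(□b ∧ □(¬a ∨ a)), 0
4. b ∧ (¬a ∨ a), 0
5. b, 0
6. ¬a ∨ a, 0
7. ¬□b, 0
8. a, 0
9. ¬b, 1
10. b ∧ (¬a ∨ a), 1
11. b, 1
12. ¬a ∨ a, 1
Accessibility: 0R0, 0R1, 1R1
Branch closes: b and ¬b both at 1.
All branches of the negation close; one closing branch shown above.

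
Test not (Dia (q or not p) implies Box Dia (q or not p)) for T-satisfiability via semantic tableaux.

Satisfiable (open branch found)

1. not (Dia (q or not p) implies Box Dia (q or not p)), u
2. Dia (q or not p), u   [neg-implies-rule on 1]
3. not Box Dia (q or not p), u   [neg-implies-rule on 1]
4. q or not p, v   [Dia-rule on 2: fresh world v, uRv]
5. not p, v   [or-rule on 4 (branches; this branch)]
6. not Dia (q or not p), w   [neg-Box-rule on 3: fresh world w, uRw]
7. not (q or not p), w   [neg-Dia-rule on 6 via wRw]
8. not q, w   [neg-or-rule on 7]
9. p, w   [neg-or-rule on 7]
Accessibility: uRu, uRv, uRw, vRv, wRw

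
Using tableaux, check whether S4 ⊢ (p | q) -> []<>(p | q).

Not valid

Tableau for the negation ~((p | q) -> []<>(p | q)):
1. ~((p | q) -> []<>(p | q)), 0
2. p | q, 0
3. ~[]<>(p | q), 0
4. q, 0
5. ~<>(p | q), 1
6. ~(p | q), 1
7. ~p, 1
8. ~q, 1
Accessibility: 0R0, 0R1, 1R1
The negation has an open branch (countermodel exists).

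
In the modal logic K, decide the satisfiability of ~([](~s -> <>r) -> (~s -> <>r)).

1. ~([](~s -> <>r) -> (~s -> <>r)), w0
2. [](~s -> <>r), w0   [~->-rule on 1]
3. ~(~s -> <>r), w0   [~->-rule on 1]
4. ~s, w0   [~->-rule on 3]
5. ~<>r, w0   [~->-rule on 3]

Satisfiable (open branch found)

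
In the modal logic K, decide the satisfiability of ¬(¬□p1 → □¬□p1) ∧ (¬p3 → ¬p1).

1. ¬(¬□p1 → □¬□p1) ∧ (¬p3 → ¬p1), w0
2. ¬(¬□p1 → □¬□p1), w0
3. ¬p3 → ¬p1, w0
4. ¬□p1, w0
5. ¬□¬□p1, w0
6. ¬p1, w0
7. ¬p1, w1
8. □p1, w2
Accessibility: w0Rw1, w0Rw2

Satisfiable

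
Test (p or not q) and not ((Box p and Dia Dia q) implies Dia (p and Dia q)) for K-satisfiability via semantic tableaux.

No, unsatisfiable

1. (p or not q) and not ((Box p and Dia Dia q) implies Dia (p and Dia q)), u
2. p or not q, u
3. not ((Box p and Dia Dia q) implies Dia (p and Dia q)), u
4. Box p and Dia Dia q, u
5. not Dia (p and Dia q), u
6. Box p, u
7. Dia Dia q, u
8. not q, u
9. Dia q, v
10. not (p and Dia q), v
11. p, v
12. not Dia q, v
13. q, w
14. not q, w
Accessibility: uRv, vRw
Branch closes: q and not q both at w.
Every branch closes; the branch above is one of them.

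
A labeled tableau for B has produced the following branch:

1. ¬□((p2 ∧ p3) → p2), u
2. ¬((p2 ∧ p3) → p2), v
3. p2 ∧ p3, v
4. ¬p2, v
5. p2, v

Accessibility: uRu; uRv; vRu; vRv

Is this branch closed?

Yes, closed

Both p2 and ¬p2 appear at v.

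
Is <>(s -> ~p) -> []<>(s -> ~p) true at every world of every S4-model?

Invalid (countermodel exists)

Tableau for the negation ~(<>(s -> ~p) -> []<>(s -> ~p)):
1. ~(<>(s -> ~p) -> []<>(s -> ~p)), w0
2. <>(s -> ~p), w0
3. ~[]<>(s -> ~p), w0
4. s -> ~p, w1
5. ~p, w1
6. ~<>(s -> ~p), w2
7. ~(s -> ~p), w2
8. s, w2
9. p, w2
Accessibility: w0Rw0, w0Rw1, w0Rw2, w1Rw1, w2Rw2
The negation has an open branch (countermodel exists).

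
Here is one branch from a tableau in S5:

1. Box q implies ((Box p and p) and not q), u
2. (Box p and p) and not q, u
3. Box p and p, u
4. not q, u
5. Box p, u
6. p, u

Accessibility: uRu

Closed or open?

No world carries both an atom and its negation.

Open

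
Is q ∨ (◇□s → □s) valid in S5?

Valid

Tableau for the negation ¬(q ∨ (◇□s → □s)):
1. ¬(q ∨ (◇□s → □s)), 0
2. ¬q, 0
3. ¬(◇□s → □s), 0
4. ◇□s, 0
5. ¬□s, 0
6. □s, 1
7. s, 0
8. s, 1
9. ¬s, 2
10. s, 2
Accessibility: 0R0, 0R1, 0R2, 1R0, 1R1, 1R2, 2R0, 2R1, 2R2
Branch closes: s and ¬s both at 2.
All branches of the negation close; one closing branch shown above.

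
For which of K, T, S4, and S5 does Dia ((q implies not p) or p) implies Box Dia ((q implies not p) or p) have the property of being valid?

T-tableau for the negation not (Dia ((q implies not p) or p) implies Box Dia ((q implies not p) or p)):
1. not (Dia ((q implies not p) or p) implies Box Dia ((q implies not p) or p)), w0
2. Dia ((q implies not p) or p), w0
3. not Box Dia ((q implies not p) or p), w0
4. (q implies not p) or p, w1
5. q implies not p, w1
6. not p, w1
7. not Dia ((q implies not p) or p), w2
8. not ((q implies not p) or p), w2
9. not (q implies not p), w2
10. not p, w2
11. q, w2
12. p, w2
Accessibility: w0Rw0, w0Rw1, w0Rw2, w1Rw1, w2Rw2
Branch closes: p and not p both at w2.
Every branch closes (one shown): valid in T, hence also in S4, S5 (every theorem of T is a theorem of S4 and S5).
K-tableau for the negation not (Dia ((q implies not p) or p) implies Box Dia ((q implies not p) or p)):
1. not (Dia ((q implies not p) or p) implies Box Dia ((q implies not p) or p)), w0
2. Dia ((q implies not p) or p), w0
3. not Box Dia ((q implies not p) or p), w0
4. (q implies not p) or p, w1
5. p, w1
6. not Dia ((q implies not p) or p), w2
Accessibility: w0Rw1, w0Rw2
Complete open branch: countermodel on a K-frame, so not valid in K.

T, S4, S5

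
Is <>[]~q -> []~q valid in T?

Tableau for the negation ~(<>[]~q -> []~q):
1. ~(<>[]~q -> []~q), 0
2. <>[]~q, 0
3. ~[]~q, 0
4. []~q, 1
5. ~q, 1
6. q, 2
Accessibility: 0R0, 0R1, 0R2, 1R1, 2R2
The negation has an open branch (countermodel exists).

No, not valid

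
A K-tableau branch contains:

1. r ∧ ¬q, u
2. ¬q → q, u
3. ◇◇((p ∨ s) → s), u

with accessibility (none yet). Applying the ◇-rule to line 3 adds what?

a fresh world v with uRv, and ◇((p ∨ s) → s) at v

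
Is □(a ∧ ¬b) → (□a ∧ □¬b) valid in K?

Valid in K

Tableau for the negation ¬(□(a ∧ ¬b) → (□a ∧ □¬b)):
1. ¬(□(a ∧ ¬b) → (□a ∧ □¬b)), u
2. □(a ∧ ¬b), u
3. ¬(□a ∧ □¬b), u
4. ¬□¬b, u
5. b, v
6. a ∧ ¬b, v
7. a, v
8. ¬b, v
Accessibility: uRv
Branch closes: b and ¬b both at v.
All branches of the negation close; one closing branch shown above.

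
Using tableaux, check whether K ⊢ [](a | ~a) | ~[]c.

Tableau for the negation ~([](a | ~a) | ~[]c):
1. ~([](a | ~a) | ~[]c), w0
2. ~[](a | ~a), w0
3. []c, w0
4. ~(a | ~a), w1
5. ~a, w1
6. a, w1
Accessibility: w0Rw1
Branch closes: a and ~a both at w1.
All branches of the negation close; one closing branch shown above.

Valid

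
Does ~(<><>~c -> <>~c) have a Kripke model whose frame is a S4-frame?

Unsatisfiable

1. ~(<><>~c -> <>~c), w0
2. <><>~c, w0
3. ~<>~c, w0
4. c, w0
5. <>~c, w1
6. c, w1
7. ~c, w2
8. c, w2
Accessibility: w0Rw0, w0Rw1, w0Rw2, w1Rw1, w1Rw2, w2Rw2
Branch closes: c and ~c both at w2.
(One branch shown.) All branches close.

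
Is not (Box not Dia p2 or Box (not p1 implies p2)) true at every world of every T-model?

Tableau for the negation Box not Dia p2 or Box (not p1 implies p2):
1. Box not Dia p2 or Box (not p1 implies p2), w0
2. Box (not p1 implies p2), w0   [or-rule on 1 (branches; this branch)]
3. not p1 implies p2, w0   [Box-rule on 2 via w0Rw0]
4. p2, w0   [implies-rule on 3 (branches; this branch)]
Accessibility: w0Rw0
The negation has an open branch (countermodel exists).

Invalid (countermodel exists)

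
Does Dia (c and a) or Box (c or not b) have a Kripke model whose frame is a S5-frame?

Satisfiable

1. Dia (c and a) or Box (c or not b), u
2. Box (c or not b), u
3. c or not b, u
4. not b, u
Accessibility: uRu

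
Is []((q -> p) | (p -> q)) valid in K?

Tableau for the negation ~[]((q -> p) | (p -> q)):
1. ~[]((q -> p) | (p -> q)), w0
2. ~((q -> p) | (p -> q)), w1
3. ~(q -> p), w1
4. ~(p -> q), w1
5. q, w1
6. ~p, w1
7. p, w1
8. ~q, w1
Accessibility: w0Rw1
Branch closes: p and ~p both at w1.
Every branch of the negation's tableau closes; the branch above is one of them.

Valid in K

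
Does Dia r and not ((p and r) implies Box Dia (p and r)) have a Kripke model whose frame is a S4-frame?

Satisfiable (open branch found)

1. Dia r and not ((p and r) implies Box Dia (p and r)), 0
2. Dia r, 0   [and-rule on 1]
3. not ((p and r) implies Box Dia (p and r)), 0   [and-rule on 1]
4. p and r, 0   [neg-implies-rule on 3]
5. not Box Dia (p and r), 0   [neg-implies-rule on 3]
6. p, 0   [and-rule on 4]
7. r, 0   [and-rule on 4]
8. r, 1   [Dia-rule on 2: fresh world 1, 0R1]
9. not Dia (p and r), 2   [neg-Box-rule on 5: fresh world 2, 0R2]
10. not (p and r), 2   [neg-Dia-rule on 9 via 2R2]
11. not r, 2   [neg-and-rule on 10 (branches; this branch)]
Accessibility: 0R0, 0R1, 0R2, 1R1, 2R2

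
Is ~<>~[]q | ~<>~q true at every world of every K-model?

Invalid (countermodel exists)

Tableau for the negation ~(~<>~[]q | ~<>~q):
1. ~(~<>~[]q | ~<>~q), w0
2. <>~[]q, w0
3. <>~q, w0
4. ~[]q, w1
5. ~q, w2
6. ~q, w3
Accessibility: w0Rw1, w0Rw2, w1Rw3
The negation has an open branch (countermodel exists).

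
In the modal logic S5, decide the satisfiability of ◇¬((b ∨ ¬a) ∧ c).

Satisfiable (open branch found)

1. ◇¬((b ∨ ¬a) ∧ c), w0
2. ¬((b ∨ ¬a) ∧ c), w1   [◇-rule on 1: fresh world w1, w0Rw1]
3. ¬c, w1   [¬∧-rule on 2 (branches; this branch)]
Accessibility: w0Rw0, w0Rw1, w1Rw0, w1Rw1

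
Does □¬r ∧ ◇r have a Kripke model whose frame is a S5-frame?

1. □¬r ∧ ◇r, w0
2. □¬r, w0   [∧-rule on 1]
3. ◇r, w0   [∧-rule on 1]
4. ¬r, w0   [□-rule on 2 via w0Rw0]
5. r, w1   [◇-rule on 3: fresh world w1, w0Rw1]
6. ¬r, w1   [□-rule on 2 via w0Rw1]
Accessibility: w0Rw0, w0Rw1, w1Rw0, w1Rw1
Branch closes: r and ¬r both at w1.
Every branch closes; the branch above is one of them.

Unsatisfiable (every branch closes)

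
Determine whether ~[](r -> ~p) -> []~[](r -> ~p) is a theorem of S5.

Yes, valid

Tableau for the negation ~(~[](r -> ~p) -> []~[](r -> ~p)):
1. ~(~[](r -> ~p) -> []~[](r -> ~p)), u
2. ~[](r -> ~p), u
3. ~[]~[](r -> ~p), u
4. ~(r -> ~p), v
5. r, v
6. p, v
7. [](r -> ~p), w
8. r -> ~p, u
9. r -> ~p, v
10. r -> ~p, w
11. ~p, u
12. ~p, v
Accessibility: uRu, uRv, uRw, vRu, vRv, vRw, wRu, wRv, wRw
Branch closes: p and ~p both at v.
All branches of the negation close; one closing branch shown above.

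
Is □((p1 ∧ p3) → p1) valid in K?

Tableau for the negation ¬□((p1 ∧ p3) → p1):
1. ¬□((p1 ∧ p3) → p1), w0
2. ¬((p1 ∧ p3) → p1), w1   [¬□-rule on 1: fresh world w1, w0Rw1]
3. p1 ∧ p3, w1   [¬→-rule on 2]
4. ¬p1, w1   [¬→-rule on 2]
5. p1, w1   [∧-rule on 3]
6. p3, w1   [∧-rule on 3]
Accessibility: w0Rw1
Branch closes: p1 and ¬p1 both at w1.
All branches of the negation close; one closing branch shown above.

Valid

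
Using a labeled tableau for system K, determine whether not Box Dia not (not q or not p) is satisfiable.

1. not Box Dia not (not q or not p), u
2. not Dia not (not q or not p), v   [neg-Box-rule on 1: fresh world v, uRv]
Accessibility: uRv

Satisfiable (open branch found)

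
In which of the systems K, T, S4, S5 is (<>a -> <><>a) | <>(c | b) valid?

T-tableau for the negation ~((<>a -> <><>a) | <>(c | b)):
1. ~((<>a -> <><>a) | <>(c | b)), w0
2. ~(<>a -> <><>a), w0   [~|-rule on 1]
3. ~<>(c | b), w0   [~|-rule on 1]
4. <>a, w0   [~->-rule on 2]
5. ~<><>a, w0   [~->-rule on 2]
6. ~(c | b), w0   [~<>-rule on 3 via w0Rw0]
7. ~c, w0   [~|-rule on 6]
8. ~b, w0   [~|-rule on 6]
9. ~<>a, w0   [~<>-rule on 5 via w0Rw0]
10. ~a, w0   [~<>-rule on 9 via w0Rw0]
11. a, w1   [<>-rule on 4: fresh world w1, w0Rw1]
12. ~(c | b), w1   [~<>-rule on 3 via w0Rw1]
13. ~c, w1   [~|-rule on 12]
14. ~b, w1   [~|-rule on 12]
15. ~<>a, w1   [~<>-rule on 5 via w0Rw1]
16. ~a, w1   [~<>-rule on 9 via w0Rw1]
Accessibility: w0Rw0, w0Rw1, w1Rw1
Branch closes: a and ~a both at w1.
Every branch closes (one shown): valid in T, hence also in S4, S5 (every theorem of T is a theorem of S4 and S5).
K-tableau for the negation ~((<>a -> <><>a) | <>(c | b)):
1. ~((<>a -> <><>a) | <>(c | b)), w0
2. ~(<>a -> <><>a), w0   [~|-rule on 1]
3. ~<>(c | b), w0   [~|-rule on 1]
4. <>a, w0   [~->-rule on 2]
5. ~<><>a, w0   [~->-rule on 2]
6. a, w1   [<>-rule on 4: fresh world w1, w0Rw1]
7. ~(c | b), w1   [~<>-rule on 3 via w0Rw1]
8. ~c, w1   [~|-rule on 7]
9. ~b, w1   [~|-rule on 7]
10. ~<>a, w1   [~<>-rule on 5 via w0Rw1]
Accessibility: w0Rw1
Complete open branch: countermodel on a K-frame, so not valid in K.

T, S4, S5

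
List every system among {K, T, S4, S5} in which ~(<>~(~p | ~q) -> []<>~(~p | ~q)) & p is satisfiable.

K, T, S4

S4-tableau for the formula:
1. ~(<>~(~p | ~q) -> []<>~(~p | ~q)) & p, w0
2. ~(<>~(~p | ~q) -> []<>~(~p | ~q)), w0
3. p, w0
4. <>~(~p | ~q), w0
5. ~[]<>~(~p | ~q), w0
6. ~(~p | ~q), w1
7. p, w1
8. q, w1
9. ~<>~(~p | ~q), w2
10. ~p | ~q, w2
11. ~q, w2
Accessibility: w0Rw0, w0Rw1, w0Rw2, w1Rw1, w2Rw2
Complete open branch: satisfiable in S4, hence also in K, T (this S4-model is also a K-model and a T-model).
S5-tableau for the formula:
1. ~(<>~(~p | ~q) -> []<>~(~p | ~q)) & p, w0
2. ~(<>~(~p | ~q) -> []<>~(~p | ~q)), w0
3. p, w0
4. <>~(~p | ~q), w0
5. ~[]<>~(~p | ~q), w0
6. ~(~p | ~q), w1
7. p, w1
8. q, w1
9. ~<>~(~p | ~q), w2
10. ~p | ~q, w0
11. ~p | ~q, w1
12. ~p | ~q, w2
13. ~q, w0
14. ~q, w1
Accessibility: w0Rw0, w0Rw1, w0Rw2, w1Rw0, w1Rw1, w1Rw2, w2Rw0, w2Rw1, w2Rw2
Branch closes: q and ~q both at w1.
Every branch closes (one shown): unsatisfiable in S5.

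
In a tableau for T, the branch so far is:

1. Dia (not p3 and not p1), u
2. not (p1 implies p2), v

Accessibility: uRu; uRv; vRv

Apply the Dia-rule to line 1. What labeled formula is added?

a fresh world w with uRw, and not p3 and not p1 at w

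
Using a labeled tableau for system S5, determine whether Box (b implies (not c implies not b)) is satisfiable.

Satisfiable (open branch found)

1. Box (b implies (not c implies not b)), u
2. b implies (not c implies not b), u
3. not c implies not b, u
4. not b, u
Accessibility: uRu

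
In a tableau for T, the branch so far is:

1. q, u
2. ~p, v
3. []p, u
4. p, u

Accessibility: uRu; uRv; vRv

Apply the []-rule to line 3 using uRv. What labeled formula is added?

p, v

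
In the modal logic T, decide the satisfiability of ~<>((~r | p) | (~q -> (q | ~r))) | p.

Satisfiable

1. ~<>((~r | p) | (~q -> (q | ~r))) | p, u
2. p, u
Accessibility: uRu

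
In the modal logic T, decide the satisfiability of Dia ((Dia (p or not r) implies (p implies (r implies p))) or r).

Yes, satisfiable

1. Dia ((Dia (p or not r) implies (p implies (r implies p))) or r), u
2. (Dia (p or not r) implies (p implies (r implies p))) or r, v   [Dia-rule on 1: fresh world v, uRv]
3. r, v   [or-rule on 2 (branches; this branch)]
Accessibility: uRu, uRv, vRv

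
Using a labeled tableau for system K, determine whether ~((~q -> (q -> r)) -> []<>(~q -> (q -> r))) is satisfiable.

1. ~((~q -> (q -> r)) -> []<>(~q -> (q -> r))), u
2. ~q -> (q -> r), u   [~->-rule on 1]
3. ~[]<>(~q -> (q -> r)), u   [~->-rule on 1]
4. q -> r, u   [->-rule on 2 (branches; this branch)]
5. r, u   [->-rule on 4 (branches; this branch)]
6. ~<>(~q -> (q -> r)), v   [~[]-rule on 3: fresh world v, uRv]
Accessibility: uRv

Satisfiable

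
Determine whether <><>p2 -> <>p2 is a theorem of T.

Tableau for the negation ~(<><>p2 -> <>p2):
1. ~(<><>p2 -> <>p2), 0
2. <><>p2, 0   [~->-rule on 1]
3. ~<>p2, 0   [~->-rule on 1]
4. ~p2, 0   [~<>-rule on 3 via 0R0]
5. <>p2, 1   [<>-rule on 2: fresh world 1, 0R1]
6. ~p2, 1   [~<>-rule on 3 via 0R1]
7. p2, 2   [<>-rule on 5: fresh world 2, 1R2]
Accessibility: 0R0, 0R1, 1R1, 1R2, 2R2
The negation has an open branch (countermodel exists).

No, not valid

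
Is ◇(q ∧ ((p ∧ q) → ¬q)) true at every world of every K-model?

Tableau for the negation ¬◇(q ∧ ((p ∧ q) → ¬q)):
1. ¬◇(q ∧ ((p ∧ q) → ¬q)), w0
The negation has an open branch (countermodel exists).

Not valid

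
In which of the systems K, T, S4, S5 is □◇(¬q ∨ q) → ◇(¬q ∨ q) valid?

T-tableau for the negation ¬(□◇(¬q ∨ q) → ◇(¬q ∨ q)):
1. ¬(□◇(¬q ∨ q) → ◇(¬q ∨ q)), u
2. □◇(¬q ∨ q), u
3. ¬◇(¬q ∨ q), u
4. ◇(¬q ∨ q), u
5. ¬(¬q ∨ q), u
6. q, u
7. ¬q, u
Accessibility: uRu
Branch closes: q and ¬q both at u.
Every branch closes (one shown): valid in T, hence also in S4, S5 (every theorem of T is a theorem of S4 and S5).
K-tableau for the negation ¬(□◇(¬q ∨ q) → ◇(¬q ∨ q)):
1. ¬(□◇(¬q ∨ q) → ◇(¬q ∨ q)), u
2. □◇(¬q ∨ q), u
3. ¬◇(¬q ∨ q), u
Complete open branch: countermodel on a K-frame, so not valid in K.

T, S4, S5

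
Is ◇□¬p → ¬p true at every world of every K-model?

Tableau for the negation ¬(◇□¬p → ¬p):
1. ¬(◇□¬p → ¬p), 0
2. ◇□¬p, 0
3. p, 0
4. □¬p, 1
Accessibility: 0R1
The negation has an open branch (countermodel exists).

No, not valid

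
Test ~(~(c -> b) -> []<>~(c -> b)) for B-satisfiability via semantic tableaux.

Unsatisfiable (every branch closes)

1. ~(~(c -> b) -> []<>~(c -> b)), 0
2. ~(c -> b), 0
3. ~[]<>~(c -> b), 0
4. c, 0
5. ~b, 0
6. ~<>~(c -> b), 1
7. c -> b, 0
8. c -> b, 1
9. b, 0
Accessibility: 0R0, 0R1, 1R0, 1R1
Branch closes: b and ~b both at 0.
Every branch closes; the branch above is one of them.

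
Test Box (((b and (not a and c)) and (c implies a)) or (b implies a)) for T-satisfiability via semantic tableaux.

Satisfiable

1. Box (((b and (not a and c)) and (c implies a)) or (b implies a)), 0
2. ((b and (not a and c)) and (c implies a)) or (b implies a), 0
3. b implies a, 0
4. a, 0
Accessibility: 0R0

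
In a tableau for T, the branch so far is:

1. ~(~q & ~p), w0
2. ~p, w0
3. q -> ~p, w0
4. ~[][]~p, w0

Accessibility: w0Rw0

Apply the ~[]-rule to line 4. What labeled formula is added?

a fresh world w1 with w0Rw1, and ~[]~p at w1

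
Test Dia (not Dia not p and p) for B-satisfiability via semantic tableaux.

1. Dia (not Dia not p and p), w0
2. not Dia not p and p, w1   [Dia-rule on 1: fresh world w1, w0Rw1]
3. not Dia not p, w1   [and-rule on 2]
4. p, w1   [and-rule on 2]
5. p, w0   [neg-Dia-rule on 3 via w1Rw0]
Accessibility: w0Rw0, w0Rw1, w1Rw0, w1Rw1

Satisfiable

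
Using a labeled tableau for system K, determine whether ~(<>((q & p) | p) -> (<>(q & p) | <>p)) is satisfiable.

1. ~(<>((q & p) | p) -> (<>(q & p) | <>p)), 0
2. <>((q & p) | p), 0
3. ~(<>(q & p) | <>p), 0
4. ~<>(q & p), 0
5. ~<>p, 0
6. (q & p) | p, 1
7. ~(q & p), 1
8. ~p, 1
9. q & p, 1
10. q, 1
11. p, 1
Accessibility: 0R1
Branch closes: p and ~p both at 1.
Every branch closes; the branch above is one of them.

Unsatisfiable (every branch closes)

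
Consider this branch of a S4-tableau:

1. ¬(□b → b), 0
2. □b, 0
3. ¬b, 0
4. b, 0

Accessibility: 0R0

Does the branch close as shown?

Both b and ¬b appear at 0.

Yes, closed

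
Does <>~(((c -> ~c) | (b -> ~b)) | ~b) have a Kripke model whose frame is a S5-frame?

1. <>~(((c -> ~c) | (b -> ~b)) | ~b), 0
2. ~(((c -> ~c) | (b -> ~b)) | ~b), 1
3. ~((c -> ~c) | (b -> ~b)), 1
4. b, 1
5. ~(c -> ~c), 1
6. ~(b -> ~b), 1
7. c, 1
Accessibility: 0R0, 0R1, 1R0, 1R1

Yes, satisfiable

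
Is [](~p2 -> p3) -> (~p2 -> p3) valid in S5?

Valid in S5

Tableau for the negation ~([](~p2 -> p3) -> (~p2 -> p3)):
1. ~([](~p2 -> p3) -> (~p2 -> p3)), w0
2. [](~p2 -> p3), w0
3. ~(~p2 -> p3), w0
4. ~p2, w0
5. ~p3, w0
6. ~p2 -> p3, w0
7. p3, w0
Accessibility: w0Rw0
Branch closes: p3 and ~p3 both at w0.
All branches of the negation close; one closing branch shown above.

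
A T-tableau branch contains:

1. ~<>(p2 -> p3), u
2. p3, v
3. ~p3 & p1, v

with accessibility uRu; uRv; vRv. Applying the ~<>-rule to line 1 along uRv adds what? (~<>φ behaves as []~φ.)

~(p2 -> p3), v

~<>φ behaves as []~φ: propagate the negated body to each accessible world.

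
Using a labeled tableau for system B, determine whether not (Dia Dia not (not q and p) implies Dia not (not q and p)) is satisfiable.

Satisfiable (open branch found)

1. not (Dia Dia not (not q and p) implies Dia not (not q and p)), u
2. Dia Dia not (not q and p), u
3. not Dia not (not q and p), u
4. not q and p, u
5. not q, u
6. p, u
7. Dia not (not q and p), v
8. not q and p, v
9. not q, v
10. p, v
11. not (not q and p), w
12. not p, w
Accessibility: uRu, uRv, vRu, vRv, vRw, wRv, wRw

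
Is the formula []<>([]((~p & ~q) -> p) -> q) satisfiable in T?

1. []<>([]((~p & ~q) -> p) -> q), w0
2. <>([]((~p & ~q) -> p) -> q), w0   [[]-rule on 1 via w0Rw0]
3. []((~p & ~q) -> p) -> q, w1   [<>-rule on 2: fresh world w1, w0Rw1]
4. <>([]((~p & ~q) -> p) -> q), w1   [[]-rule on 1 via w0Rw1]
5. q, w1   [->-rule on 3 (branches; this branch)]
6. []((~p & ~q) -> p) -> q, w2   [<>-rule on 4: fresh world w2, w1Rw2]
7. q, w2   [->-rule on 6 (branches; this branch)]
Accessibility: w0Rw0, w0Rw1, w1Rw1, w1Rw2, w2Rw2

Satisfiable (open branch found)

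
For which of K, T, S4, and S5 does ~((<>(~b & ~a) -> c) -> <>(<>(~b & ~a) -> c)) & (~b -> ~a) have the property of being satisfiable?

K-tableau for the formula:
1. ~((<>(~b & ~a) -> c) -> <>(<>(~b & ~a) -> c)) & (~b -> ~a), 0
2. ~((<>(~b & ~a) -> c) -> <>(<>(~b & ~a) -> c)), 0
3. ~b -> ~a, 0
4. <>(~b & ~a) -> c, 0
5. ~<>(<>(~b & ~a) -> c), 0
6. ~a, 0
7. c, 0
Complete open branch: satisfiable in K.
T-tableau for the formula:
1. ~((<>(~b & ~a) -> c) -> <>(<>(~b & ~a) -> c)) & (~b -> ~a), 0
2. ~((<>(~b & ~a) -> c) -> <>(<>(~b & ~a) -> c)), 0
3. ~b -> ~a, 0
4. <>(~b & ~a) -> c, 0
5. ~<>(<>(~b & ~a) -> c), 0
6. ~(<>(~b & ~a) -> c), 0
7. <>(~b & ~a), 0
8. ~c, 0
9. ~a, 0
10. ~<>(~b & ~a), 0
11. ~(~b & ~a), 0
12. b, 0
13. ~b & ~a, 1
14. ~b, 1
15. ~a, 1
16. ~(<>(~b & ~a) -> c), 1
17. <>(~b & ~a), 1
18. ~c, 1
19. ~(~b & ~a), 1
20. a, 1
Accessibility: 0R0, 0R1, 1R1
Branch closes: a and ~a both at 1.
Every branch closes (one shown): unsatisfiable in T, hence also in S4, S5 (every S4/S5-frame is a T-frame).

K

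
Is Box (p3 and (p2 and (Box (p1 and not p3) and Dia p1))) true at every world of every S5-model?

Not valid

Tableau for the negation not Box (p3 and (p2 and (Box (p1 and not p3) and Dia p1))):
1. not Box (p3 and (p2 and (Box (p1 and not p3) and Dia p1))), u
2. not (p3 and (p2 and (Box (p1 and not p3) and Dia p1))), v
3. not (p2 and (Box (p1 and not p3) and Dia p1)), v
4. not (Box (p1 and not p3) and Dia p1), v
5. not Dia p1, v
6. not p1, u
7. not p1, v
Accessibility: uRu, uRv, vRu, vRv
The negation has an open branch (countermodel exists).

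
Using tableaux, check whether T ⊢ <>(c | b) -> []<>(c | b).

Tableau for the negation ~(<>(c | b) -> []<>(c | b)):
1. ~(<>(c | b) -> []<>(c | b)), 0
2. <>(c | b), 0
3. ~[]<>(c | b), 0
4. c | b, 1
5. b, 1
6. ~<>(c | b), 2
7. ~(c | b), 2
8. ~c, 2
9. ~b, 2
Accessibility: 0R0, 0R1, 0R2, 1R1, 2R2
The negation has an open branch (countermodel exists).

No, not valid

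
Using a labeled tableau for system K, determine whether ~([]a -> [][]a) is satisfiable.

Satisfiable (open branch found)

1. ~([]a -> [][]a), 0
2. []a, 0
3. ~[][]a, 0
4. ~[]a, 1
5. a, 1
6. ~a, 2
Accessibility: 0R1, 1R2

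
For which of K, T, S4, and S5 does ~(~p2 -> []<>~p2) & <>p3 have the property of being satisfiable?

S5-tableau for the formula:
1. ~(~p2 -> []<>~p2) & <>p3, w0
2. ~(~p2 -> []<>~p2), w0   [&-rule on 1]
3. <>p3, w0   [&-rule on 1]
4. ~p2, w0   [~->-rule on 2]
5. ~[]<>~p2, w0   [~->-rule on 2]
6. p3, w1   [<>-rule on 3: fresh world w1, w0Rw1]
7. ~<>~p2, w2   [~[]-rule on 5: fresh world w2, w0Rw2]
8. p2, w0   [~<>-rule on 7 via w2Rw0]
Accessibility: w0Rw0, w0Rw1, w0Rw2, w1Rw0, w1Rw1, w1Rw2, w2Rw0, w2Rw1, w2Rw2
Branch closes: p2 and ~p2 both at w0.
Every branch closes (one shown): unsatisfiable in S5.
S4-tableau for the formula:
1. ~(~p2 -> []<>~p2) & <>p3, w0
2. ~(~p2 -> []<>~p2), w0   [&-rule on 1]
3. <>p3, w0   [&-rule on 1]
4. ~p2, w0   [~->-rule on 2]
5. ~[]<>~p2, w0   [~->-rule on 2]
6. p3, w1   [<>-rule on 3: fresh world w1, w0Rw1]
7. ~<>~p2, w2   [~[]-rule on 5: fresh world w2, w0Rw2]
8. p2, w2   [~<>-rule on 7 via w2Rw2]
Accessibility: w0Rw0, w0Rw1, w0Rw2, w1Rw1, w2Rw2
Complete open branch: satisfiable in S4, hence also in K, T (this S4-model is also a K-model and a T-model).

K, T, S4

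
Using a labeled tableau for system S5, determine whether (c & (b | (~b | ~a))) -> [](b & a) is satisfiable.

1. (c & (b | (~b | ~a))) -> [](b & a), 0
2. [](b & a), 0
3. b & a, 0
4. b, 0
5. a, 0
Accessibility: 0R0

Yes, satisfiable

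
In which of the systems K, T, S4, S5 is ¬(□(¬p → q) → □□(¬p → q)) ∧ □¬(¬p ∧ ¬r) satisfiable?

K, T

S4-tableau for the formula:
1. ¬(□(¬p → q) → □□(¬p → q)) ∧ □¬(¬p ∧ ¬r), u
2. ¬(□(¬p → q) → □□(¬p → q)), u   [∧-rule on 1]
3. □¬(¬p ∧ ¬r), u   [∧-rule on 1]
4. □(¬p → q), u   [¬→-rule on 2]
5. ¬□□(¬p → q), u   [¬→-rule on 2]
6. ¬(¬p ∧ ¬r), u   [□-rule on 3 via uRu]
7. ¬p → q, u   [□-rule on 4 via uRu]
8. r, u   [¬∧-rule on 6 (branches; this branch)]
9. q, u   [→-rule on 7 (branches; this branch)]
10. ¬□(¬p → q), v   [¬□-rule on 5: fresh world v, uRv]
11. ¬(¬p ∧ ¬r), v   [□-rule on 3 via uRv]
12. ¬p → q, v   [□-rule on 4 via uRv]
13. r, v   [¬∧-rule on 11 (branches; this branch)]
14. q, v   [→-rule on 12 (branches; this branch)]
15. ¬(¬p → q), w   [¬□-rule on 10: fresh world w, vRw]
16. ¬p, w   [¬→-rule on 15]
17. ¬q, w   [¬→-rule on 15]
18. ¬(¬p ∧ ¬r), w   [□-rule on 3 via uRw]
19. ¬p → q, w   [□-rule on 4 via uRw]
20. r, w   [¬∧-rule on 18 (branches; this branch)]
21. q, w   [→-rule on 19 (branches; this branch)]
Accessibility: uRu, uRv, uRw, vRv, vRw, wRw
Branch closes: q and ¬q both at w.
Every branch closes (one shown): unsatisfiable in S4, hence also in S5 (every S5-frame is an S4-frame).
T-tableau for the formula:
1. ¬(□(¬p → q) → □□(¬p → q)) ∧ □¬(¬p ∧ ¬r), u
2. ¬(□(¬p → q) → □□(¬p → q)), u   [∧-rule on 1]
3. □¬(¬p ∧ ¬r), u   [∧-rule on 1]
4. □(¬p → q), u   [¬→-rule on 2]
5. ¬□□(¬p → q), u   [¬→-rule on 2]
6. ¬(¬p ∧ ¬r), u   [□-rule on 3 via uRu]
7. ¬p → q, u   [□-rule on 4 via uRu]
8. r, u   [¬∧-rule on 6 (branches; this branch)]
9. q, u   [→-rule on 7 (branches; this branch)]
10. ¬□(¬p → q), v   [¬□-rule on 5: fresh world v, uRv]
11. ¬(¬p ∧ ¬r), v   [□-rule on 3 via uRv]
12. ¬p → q, v   [□-rule on 4 via uRv]
13. r, v   [¬∧-rule on 11 (branches; this branch)]
14. q, v   [→-rule on 12 (branches; this branch)]
15. ¬(¬p → q), w   [¬□-rule on 10: fresh world w, vRw]
16. ¬p, w   [¬→-rule on 15]
17. ¬q, w   [¬→-rule on 15]
Accessibility: uRu, uRv, vRv, vRw, wRw
Complete open branch: satisfiable in T, hence also in K (this T-model is also a K-model).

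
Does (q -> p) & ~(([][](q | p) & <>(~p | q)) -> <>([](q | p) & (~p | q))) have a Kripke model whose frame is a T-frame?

Unsatisfiable (every branch closes)

1. (q -> p) & ~(([][](q | p) & <>(~p | q)) -> <>([](q | p) & (~p | q))), u
2. q -> p, u   [&-rule on 1]
3. ~(([][](q | p) & <>(~p | q)) -> <>([](q | p) & (~p | q))), u   [&-rule on 1]
4. [][](q | p) & <>(~p | q), u   [~->-rule on 3]
5. ~<>([](q | p) & (~p | q)), u   [~->-rule on 3]
6. [][](q | p), u   [&-rule on 4]
7. <>(~p | q), u   [&-rule on 4]
8. ~([](q | p) & (~p | q)), u   [~<>-rule on 5 via uRu]
9. [](q | p), u   [[]-rule on 6 via uRu]
10. q | p, u   [[]-rule on 9 via uRu]
11. p, u   [->-rule on 2 (branches; this branch)]
12. ~[](q | p), u   [~&-rule on 8 (branches; this branch)]
13. ~p | q, v   [<>-rule on 7: fresh world v, uRv]
14. ~([](q | p) & (~p | q)), v   [~<>-rule on 5 via uRv]
15. [](q | p), v   [[]-rule on 6 via uRv]
16. q | p, v   [[]-rule on 9 via uRv]
17. q, v   [|-rule on 13 (branches; this branch)]
18. ~[](q | p), v   [~&-rule on 14 (branches; this branch)]
19. p, v   [|-rule on 16 (branches; this branch)]
20. ~(q | p), w   [~[]-rule on 12: fresh world w, uRw]
21. ~q, w   [~|-rule on 20]
22. ~p, w   [~|-rule on 20]
23. ~([](q | p) & (~p | q)), w   [~<>-rule on 5 via uRw]
24. [](q | p), w   [[]-rule on 6 via uRw]
25. q | p, w   [[]-rule on 9 via uRw]
26. ~(~p | q), w   [~&-rule on 23 (branches; this branch)]
27. p, w   [~|-rule on 26]
Accessibility: uRu, uRv, uRw, vRv, wRw
Branch closes: p and ~p both at w.
(One branch shown.) All branches close.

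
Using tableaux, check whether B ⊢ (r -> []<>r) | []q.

Tableau for the negation ~((r -> []<>r) | []q):
1. ~((r -> []<>r) | []q), w0
2. ~(r -> []<>r), w0
3. ~[]q, w0
4. r, w0
5. ~[]<>r, w0
6. ~q, w1
7. ~<>r, w2
8. ~r, w0
Accessibility: w0Rw0, w0Rw1, w0Rw2, w1Rw0, w1Rw1, w2Rw0, w2Rw2
Branch closes: r and ~r both at w0.
Every branch of the negation's tableau closes; the branch above is one of them.

Yes, valid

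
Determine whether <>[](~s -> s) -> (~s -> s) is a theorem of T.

Tableau for the negation ~(<>[](~s -> s) -> (~s -> s)):
1. ~(<>[](~s -> s) -> (~s -> s)), w0
2. <>[](~s -> s), w0
3. ~(~s -> s), w0
4. ~s, w0
5. [](~s -> s), w1
6. ~s -> s, w1
7. s, w1
Accessibility: w0Rw0, w0Rw1, w1Rw1
The negation has an open branch (countermodel exists).

Not valid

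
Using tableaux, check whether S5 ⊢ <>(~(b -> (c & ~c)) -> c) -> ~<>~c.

Not valid

Tableau for the negation ~(<>(~(b -> (c & ~c)) -> c) -> ~<>~c):
1. ~(<>(~(b -> (c & ~c)) -> c) -> ~<>~c), u
2. <>(~(b -> (c & ~c)) -> c), u
3. <>~c, u
4. ~(b -> (c & ~c)) -> c, v
5. c, v
6. ~c, w
Accessibility: uRu, uRv, uRw, vRu, vRv, vRw, wRu, wRv, wRw
The negation has an open branch (countermodel exists).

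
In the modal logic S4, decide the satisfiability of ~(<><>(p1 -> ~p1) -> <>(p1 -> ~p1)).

Unsatisfiable

1. ~(<><>(p1 -> ~p1) -> <>(p1 -> ~p1)), 0
2. <><>(p1 -> ~p1), 0
3. ~<>(p1 -> ~p1), 0
4. ~(p1 -> ~p1), 0
5. p1, 0
6. <>(p1 -> ~p1), 1
7. ~(p1 -> ~p1), 1
8. p1, 1
9. p1 -> ~p1, 2
10. ~(p1 -> ~p1), 2
11. p1, 2
12. ~p1, 2
Accessibility: 0R0, 0R1, 0R2, 1R1, 1R2, 2R2
Branch closes: p1 and ~p1 both at 2.
(One branch shown.) All branches close.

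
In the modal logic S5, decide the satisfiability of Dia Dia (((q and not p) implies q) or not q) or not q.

1. Dia Dia (((q and not p) implies q) or not q) or not q, u
2. not q, u   [or-rule on 1 (branches; this branch)]
Accessibility: uRu

Satisfiable (open branch found)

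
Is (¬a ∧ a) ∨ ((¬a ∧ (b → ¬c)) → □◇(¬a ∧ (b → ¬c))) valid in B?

Tableau for the negation ¬((¬a ∧ a) ∨ ((¬a ∧ (b → ¬c)) → □◇(¬a ∧ (b → ¬c)))):
1. ¬((¬a ∧ a) ∨ ((¬a ∧ (b → ¬c)) → □◇(¬a ∧ (b → ¬c)))), w0
2. ¬(¬a ∧ a), w0
3. ¬((¬a ∧ (b → ¬c)) → □◇(¬a ∧ (b → ¬c))), w0
4. ¬a ∧ (b → ¬c), w0
5. ¬□◇(¬a ∧ (b → ¬c)), w0
6. ¬a, w0
7. b → ¬c, w0
8. ¬c, w0
9. ¬◇(¬a ∧ (b → ¬c)), w1
10. ¬(¬a ∧ (b → ¬c)), w0
11. ¬(¬a ∧ (b → ¬c)), w1
12. ¬(b → ¬c), w0
13. b, w0
14. c, w0
Accessibility: w0Rw0, w0Rw1, w1Rw0, w1Rw1
Branch closes: c and ¬c both at w0.
Every branch of the negation's tableau closes; the branch above is one of them.

Valid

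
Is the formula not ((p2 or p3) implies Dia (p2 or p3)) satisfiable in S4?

Unsatisfiable

1. not ((p2 or p3) implies Dia (p2 or p3)), w0
2. p2 or p3, w0
3. not Dia (p2 or p3), w0
4. not (p2 or p3), w0
5. not p2, w0
6. not p3, w0
7. p3, w0
Accessibility: w0Rw0
Branch closes: p3 and not p3 both at w0.
Every branch closes; the branch above is one of them.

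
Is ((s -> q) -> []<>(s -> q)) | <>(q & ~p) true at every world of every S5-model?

Valid

Tableau for the negation ~(((s -> q) -> []<>(s -> q)) | <>(q & ~p)):
1. ~(((s -> q) -> []<>(s -> q)) | <>(q & ~p)), 0
2. ~((s -> q) -> []<>(s -> q)), 0
3. ~<>(q & ~p), 0
4. s -> q, 0
5. ~[]<>(s -> q), 0
6. ~(q & ~p), 0
7. q, 0
8. p, 0
9. ~<>(s -> q), 1
10. ~(q & ~p), 1
11. ~(s -> q), 0
12. s, 0
13. ~q, 0
Accessibility: 0R0, 0R1, 1R0, 1R1
Branch closes: q and ~q both at 0.
All branches of the negation close; one closing branch shown above.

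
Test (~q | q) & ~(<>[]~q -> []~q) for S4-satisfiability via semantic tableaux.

1. (~q | q) & ~(<>[]~q -> []~q), u
2. ~q | q, u
3. ~(<>[]~q -> []~q), u
4. <>[]~q, u
5. ~[]~q, u
6. q, u
7. []~q, v
8. ~q, v
9. q, w
Accessibility: uRu, uRv, uRw, vRv, wRw

Satisfiable (open branch found)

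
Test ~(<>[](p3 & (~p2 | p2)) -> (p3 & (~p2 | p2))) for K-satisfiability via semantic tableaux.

1. ~(<>[](p3 & (~p2 | p2)) -> (p3 & (~p2 | p2))), 0
2. <>[](p3 & (~p2 | p2)), 0   [~->-rule on 1]
3. ~(p3 & (~p2 | p2)), 0   [~->-rule on 1]
4. ~p3, 0   [~&-rule on 3 (branches; this branch)]
5. [](p3 & (~p2 | p2)), 1   [<>-rule on 2: fresh world 1, 0R1]
Accessibility: 0R1

Satisfiable (open branch found)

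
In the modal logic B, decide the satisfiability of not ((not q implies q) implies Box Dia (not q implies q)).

No, unsatisfiable

1. not ((not q implies q) implies Box Dia (not q implies q)), 0
2. not q implies q, 0
3. not Box Dia (not q implies q), 0
4. q, 0
5. not Dia (not q implies q), 1
6. not (not q implies q), 0
7. not q, 0
Accessibility: 0R0, 0R1, 1R0, 1R1
Branch closes: q and not q both at 0.
All branches of the tableau close; one closing branch shown above.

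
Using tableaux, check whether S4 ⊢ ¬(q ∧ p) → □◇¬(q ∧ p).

No, not valid

Tableau for the negation ¬(¬(q ∧ p) → □◇¬(q ∧ p)):
1. ¬(¬(q ∧ p) → □◇¬(q ∧ p)), w0
2. ¬(q ∧ p), w0   [¬→-rule on 1]
3. ¬□◇¬(q ∧ p), w0   [¬→-rule on 1]
4. ¬p, w0   [¬∧-rule on 2 (branches; this branch)]
5. ¬◇¬(q ∧ p), w1   [¬□-rule on 3: fresh world w1, w0Rw1]
6. q ∧ p, w1   [¬◇-rule on 5 via w1Rw1]
7. q, w1   [∧-rule on 6]
8. p, w1   [∧-rule on 6]
Accessibility: w0Rw0, w0Rw1, w1Rw1
The negation has an open branch (countermodel exists).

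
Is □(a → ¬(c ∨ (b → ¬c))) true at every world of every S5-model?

Tableau for the negation ¬□(a → ¬(c ∨ (b → ¬c))):
1. ¬□(a → ¬(c ∨ (b → ¬c))), w0
2. ¬(a → ¬(c ∨ (b → ¬c))), w1
3. a, w1
4. c ∨ (b → ¬c), w1
5. b → ¬c, w1
6. ¬c, w1
Accessibility: w0Rw0, w0Rw1, w1Rw0, w1Rw1
The negation has an open branch (countermodel exists).

No, not valid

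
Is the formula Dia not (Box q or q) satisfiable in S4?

1. Dia not (Box q or q), 0
2. not (Box q or q), 1   [Dia-rule on 1: fresh world 1, 0R1]
3. not Box q, 1   [neg-or-rule on 2]
4. not q, 1   [neg-or-rule on 2]
5. not q, 2   [neg-Box-rule on 3: fresh world 2, 1R2]
Accessibility: 0R0, 0R1, 0R2, 1R1, 1R2, 2R2

Satisfiable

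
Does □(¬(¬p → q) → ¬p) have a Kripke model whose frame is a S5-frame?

1. □(¬(¬p → q) → ¬p), u
2. ¬(¬p → q) → ¬p, u
3. ¬p, u
Accessibility: uRu

Satisfiable (open branch found)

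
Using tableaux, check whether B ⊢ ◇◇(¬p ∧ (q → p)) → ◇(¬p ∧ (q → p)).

Invalid (countermodel exists)

Tableau for the negation ¬(◇◇(¬p ∧ (q → p)) → ◇(¬p ∧ (q → p))):
1. ¬(◇◇(¬p ∧ (q → p)) → ◇(¬p ∧ (q → p))), 0
2. ◇◇(¬p ∧ (q → p)), 0
3. ¬◇(¬p ∧ (q → p)), 0
4. ¬(¬p ∧ (q → p)), 0
5. ¬(q → p), 0
6. q, 0
7. ¬p, 0
8. ◇(¬p ∧ (q → p)), 1
9. ¬(¬p ∧ (q → p)), 1
10. ¬(q → p), 1
11. q, 1
12. ¬p, 1
13. ¬p ∧ (q → p), 2
14. ¬p, 2
15. q → p, 2
16. ¬q, 2
Accessibility: 0R0, 0R1, 1R0, 1R1, 1R2, 2R1, 2R2
The negation has an open branch (countermodel exists).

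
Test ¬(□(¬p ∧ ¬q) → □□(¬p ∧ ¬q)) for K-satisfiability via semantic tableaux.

Yes, satisfiable

1. ¬(□(¬p ∧ ¬q) → □□(¬p ∧ ¬q)), w0
2. □(¬p ∧ ¬q), w0   [¬→-rule on 1]
3. ¬□□(¬p ∧ ¬q), w0   [¬→-rule on 1]
4. ¬□(¬p ∧ ¬q), w1   [¬□-rule on 3: fresh world w1, w0Rw1]
5. ¬p ∧ ¬q, w1   [□-rule on 2 via w0Rw1]
6. ¬p, w1   [∧-rule on 5]
7. ¬q, w1   [∧-rule on 5]
8. ¬(¬p ∧ ¬q), w2   [¬□-rule on 4: fresh world w2, w1Rw2]
9. q, w2   [¬∧-rule on 8 (branches; this branch)]
Accessibility: w0Rw1, w1Rw2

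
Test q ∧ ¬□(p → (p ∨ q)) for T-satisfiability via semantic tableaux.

1. q ∧ ¬□(p → (p ∨ q)), u
2. q, u
3. ¬□(p → (p ∨ q)), u
4. ¬(p → (p ∨ q)), v
5. p, v
6. ¬(p ∨ q), v
7. ¬p, v
8. ¬q, v
Accessibility: uRu, uRv, vRv
Branch closes: p and ¬p both at v.
(One branch shown.) All branches close.

Unsatisfiable (every branch closes)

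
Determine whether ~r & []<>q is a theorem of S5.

Tableau for the negation ~(~r & []<>q):
1. ~(~r & []<>q), u
2. ~[]<>q, u
3. ~<>q, v
4. ~q, u
5. ~q, v
Accessibility: uRu, uRv, vRu, vRv
The negation has an open branch (countermodel exists).

No, not valid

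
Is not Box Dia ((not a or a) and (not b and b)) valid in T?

Valid

Tableau for the negation Box Dia ((not a or a) and (not b and b)):
1. Box Dia ((not a or a) and (not b and b)), w0
2. Dia ((not a or a) and (not b and b)), w0   [Box-rule on 1 via w0Rw0]
3. (not a or a) and (not b and b), w1   [Dia-rule on 2: fresh world w1, w0Rw1]
4. not a or a, w1   [and-rule on 3]
5. not b and b, w1   [and-rule on 3]
6. not b, w1   [and-rule on 5]
7. b, w1   [and-rule on 5]
Accessibility: w0Rw0, w0Rw1, w1Rw1
Branch closes: b and not b both at w1.
Every branch of the negation's tableau closes; the branch above is one of them.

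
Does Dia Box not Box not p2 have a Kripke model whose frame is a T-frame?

1. Dia Box not Box not p2, 0
2. Box not Box not p2, 1
3. not Box not p2, 1
4. p2, 2
5. not Box not p2, 2
6. p2, 3
Accessibility: 0R0, 0R1, 1R1, 1R2, 2R2, 2R3, 3R3

Yes, satisfiable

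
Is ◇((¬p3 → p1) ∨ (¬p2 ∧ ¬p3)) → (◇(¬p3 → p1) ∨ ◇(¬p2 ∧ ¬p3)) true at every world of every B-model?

Valid in B

Tableau for the negation ¬(◇((¬p3 → p1) ∨ (¬p2 ∧ ¬p3)) → (◇(¬p3 → p1) ∨ ◇(¬p2 ∧ ¬p3))):
1. ¬(◇((¬p3 → p1) ∨ (¬p2 ∧ ¬p3)) → (◇(¬p3 → p1) ∨ ◇(¬p2 ∧ ¬p3))), 0
2. ◇((¬p3 → p1) ∨ (¬p2 ∧ ¬p3)), 0   [¬→-rule on 1]
3. ¬(◇(¬p3 → p1) ∨ ◇(¬p2 ∧ ¬p3)), 0   [¬→-rule on 1]
4. ¬◇(¬p3 → p1), 0   [¬∨-rule on 3]
5. ¬◇(¬p2 ∧ ¬p3), 0   [¬∨-rule on 3]
6. ¬(¬p3 → p1), 0   [¬◇-rule on 4 via 0R0]
7. ¬p3, 0   [¬→-rule on 6]
8. ¬p1, 0   [¬→-rule on 6]
9. ¬(¬p2 ∧ ¬p3), 0   [¬◇-rule on 5 via 0R0]
10. p2, 0   [¬∧-rule on 9 (branches; this branch)]
11. (¬p3 → p1) ∨ (¬p2 ∧ ¬p3), 1   [◇-rule on 2: fresh world 1, 0R1]
12. ¬(¬p3 → p1), 1   [¬◇-rule on 4 via 0R1]
13. ¬p3, 1   [¬→-rule on 12]
14. ¬p1, 1   [¬→-rule on 12]
15. ¬(¬p2 ∧ ¬p3), 1   [¬◇-rule on 5 via 0R1]
16. ¬p2 ∧ ¬p3, 1   [∨-rule on 11 (branches; this branch)]
17. ¬p2, 1   [∧-rule on 16]
18. p3, 1   [¬∧-rule on 15 (branches; this branch)]
Accessibility: 0R0, 0R1, 1R0, 1R1
Branch closes: p3 and ¬p3 both at 1.
Every branch of the negation's tableau closes; the branch above is one of them.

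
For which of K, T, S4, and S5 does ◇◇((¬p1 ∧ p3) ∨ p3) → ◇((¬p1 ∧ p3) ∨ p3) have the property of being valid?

S4, S5

S4-tableau for the negation ¬(◇◇((¬p1 ∧ p3) ∨ p3) → ◇((¬p1 ∧ p3) ∨ p3)):
1. ¬(◇◇((¬p1 ∧ p3) ∨ p3) → ◇((¬p1 ∧ p3) ∨ p3)), u
2. ◇◇((¬p1 ∧ p3) ∨ p3), u
3. ¬◇((¬p1 ∧ p3) ∨ p3), u
4. ¬((¬p1 ∧ p3) ∨ p3), u
5. ¬(¬p1 ∧ p3), u
6. ¬p3, u
7. ◇((¬p1 ∧ p3) ∨ p3), v
8. ¬((¬p1 ∧ p3) ∨ p3), v
9. ¬(¬p1 ∧ p3), v
10. ¬p3, v
11. (¬p1 ∧ p3) ∨ p3, w
12. ¬((¬p1 ∧ p3) ∨ p3), w
13. ¬(¬p1 ∧ p3), w
14. ¬p3, w
15. ¬p1 ∧ p3, w
16. ¬p1, w
17. p3, w
Accessibility: uRu, uRv, uRw, vRv, vRw, wRw
Branch closes: p3 and ¬p3 both at w.
Every branch closes (one shown): valid in S4, hence also in S5 (every theorem of S4 is a theorem of S5).
T-tableau for the negation ¬(◇◇((¬p1 ∧ p3) ∨ p3) → ◇((¬p1 ∧ p3) ∨ p3)):
1. ¬(◇◇((¬p1 ∧ p3) ∨ p3) → ◇((¬p1 ∧ p3) ∨ p3)), u
2. ◇◇((¬p1 ∧ p3) ∨ p3), u
3. ¬◇((¬p1 ∧ p3) ∨ p3), u
4. ¬((¬p1 ∧ p3) ∨ p3), u
5. ¬(¬p1 ∧ p3), u
6. ¬p3, u
7. ◇((¬p1 ∧ p3) ∨ p3), v
8. ¬((¬p1 ∧ p3) ∨ p3), v
9. ¬(¬p1 ∧ p3), v
10. ¬p3, v
11. (¬p1 ∧ p3) ∨ p3, w
12. p3, w
Accessibility: uRu, uRv, vRv, vRw, wRw
Complete open branch: countermodel on a T-frame, so not valid in T, nor in K (the same frame is also a K-frame).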